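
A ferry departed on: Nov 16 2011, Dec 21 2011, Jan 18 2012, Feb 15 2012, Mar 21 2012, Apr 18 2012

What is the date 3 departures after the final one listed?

These are Wednesdays at 28- or 35-day spacing (35, 28, 28, 35, 28).
The pattern: 3rd Wednesday of the month.
May 2012 — 3rd Wednesday is May 16 2012.
June 2012 — 3rd Wednesday is Jun 20 2012.
July 2012 — 3rd Wednesday is Jul 18 2012.

Jul 18 2012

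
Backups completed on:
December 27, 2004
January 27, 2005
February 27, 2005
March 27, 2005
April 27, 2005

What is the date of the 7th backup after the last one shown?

Each date is the 27th; the gaps (31, 31, 28, 31) track the month lengths.
The rule is the 27th of each month.
Next: May 2005 → May 27, 2005.
June 2005: June 27, 2005.
July 2005: July 27, 2005.
August 2005: August 27, 2005.
Next: September 2005 → September 27, 2005.
Next: October 2005 → October 27, 2005.
Next: November 2005 → November 27, 2005.

November 27, 2005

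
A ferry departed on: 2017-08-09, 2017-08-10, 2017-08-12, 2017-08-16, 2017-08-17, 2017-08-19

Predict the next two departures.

Gaps: 1, 2, 4, 1, 2 days — not constant, but cyclic with period 3.
The events fall on every Wednesday, Thursday and Saturday.
Next Wednesday: 2017-08-23.
The following Thursday is 2017-08-24.

2017-08-23, 2017-08-24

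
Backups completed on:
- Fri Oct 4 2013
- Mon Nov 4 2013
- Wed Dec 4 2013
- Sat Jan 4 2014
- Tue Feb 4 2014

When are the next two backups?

Gaps: 31, 30, 31, 31 days — not constant. Every event is on the 4th of the month.
Pattern: the 4th of each month.
March 2014: Tue Mar 4 2014.
April 2014: Fri Apr 4 2014.

Tue Mar 4 2014, Fri Apr 4 2014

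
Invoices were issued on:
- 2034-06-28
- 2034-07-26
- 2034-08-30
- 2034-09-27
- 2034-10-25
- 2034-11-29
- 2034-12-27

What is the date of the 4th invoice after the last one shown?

2035-04-25

All Wednesdays; the gaps (28, 35, 28, 28, 35, 28) vary with month length.
This is the last Wednesday of each month.
January 2035 ends with Wednesday 2035-01-31.
February 2035 ends with Wednesday 2035-02-28.
March 2035 ends with Wednesday 2035-03-28.
April 2035 ends with Wednesday 2035-04-25.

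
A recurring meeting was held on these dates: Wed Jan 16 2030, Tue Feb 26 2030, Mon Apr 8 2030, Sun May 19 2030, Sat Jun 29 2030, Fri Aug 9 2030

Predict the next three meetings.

Every event comes 41 days after the last (41, 41, 41, 41, 41).
Fri Aug 9 2030 + 41 days = Thu Sep 19 2030.
Thu Sep 19 2030 + 41 days = Wed Oct 30 2030.
Wed Oct 30 2030 + 41 days = Tue Dec 10 2030.

Thu Sep 19 2030, Wed Oct 30 2030, Tue Dec 10 2030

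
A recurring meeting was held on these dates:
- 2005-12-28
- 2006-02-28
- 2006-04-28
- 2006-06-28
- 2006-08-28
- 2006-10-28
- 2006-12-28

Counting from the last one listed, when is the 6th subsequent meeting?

2007-12-28

The day-of-month is always 28 (62, 59, 61, 61, 61, 61 days between events).
So this recurs on the 28th of every 2 months.
February 2007: 2007-02-28.
April 2007: 2007-04-28.
Next: June 2007 → 2007-06-28.
Next: August 2007 → 2007-08-28.
Next: October 2007 → 2007-10-28.
December 2007: 2007-12-28.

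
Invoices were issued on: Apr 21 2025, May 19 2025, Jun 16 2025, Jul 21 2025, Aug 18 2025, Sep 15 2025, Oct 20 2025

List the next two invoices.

Nov 17 2025, Dec 15 2025

All dates are Mondays, 28, 28, 35, 28, 28, 35 days apart.
Specifically, the 3rd Monday of each month.
3rd Monday of November 2025: Nov 17 2025.
December 2025 — 3rd Monday is Dec 15 2025.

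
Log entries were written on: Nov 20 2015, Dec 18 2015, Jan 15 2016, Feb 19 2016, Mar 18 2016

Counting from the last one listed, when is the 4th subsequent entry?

Jul 15 2016

All dates are Fridays, 28, 28, 35, 28 days apart.
Specifically, the 3rd Friday of each month.
April 2016 — 3rd Friday is Apr 15 2016.
3rd Friday of May 2016: May 20 2016.
June 2016 — 3rd Friday is Jun 17 2016.
July 2016 — 3rd Friday is Jul 15 2016.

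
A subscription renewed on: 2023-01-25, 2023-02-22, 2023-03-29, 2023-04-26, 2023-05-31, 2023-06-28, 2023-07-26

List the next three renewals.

2023-08-30, 2023-09-27, 2023-10-25

Every date is a Wednesday; gaps 28, 35, 28, 35, 28, 28 days.
Each is the last Wednesday of its month (at least one falls on the 29th or later, ruling out '4th Wednesday').
Last Wednesday of August 2023: 2023-08-30.
Last Wednesday of September 2023: 2023-09-27.
Last Wednesday of October 2023: 2023-10-25.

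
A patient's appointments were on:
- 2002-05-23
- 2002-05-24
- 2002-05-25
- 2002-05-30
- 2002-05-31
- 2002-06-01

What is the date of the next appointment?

2002-06-06

Every event lands on a Thursday or Friday or Saturday (gaps cycle 1, 1, 5, 1, 1).
So the schedule is: every Thursday, Friday and Saturday.
The following Thursday is 2002-06-06.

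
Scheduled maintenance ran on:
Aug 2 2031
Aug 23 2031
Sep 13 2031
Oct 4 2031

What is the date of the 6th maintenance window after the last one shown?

The spacing is 21, 21, 21 days — always 21 days.
Oct 4 2031 + 21 days = Oct 25 2031.
Oct 25 2031 + 21 days = Nov 15 2031.
Nov 15 2031 + 21 days = Dec 6 2031.
Dec 6 2031 + 21 days = Dec 27 2031.
Dec 27 2031 + 21 days = Jan 17 2032.
Jan 17 2032 + 21 days = Feb 7 2032.

Feb 7 2032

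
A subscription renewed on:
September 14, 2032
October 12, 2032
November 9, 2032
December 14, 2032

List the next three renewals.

January 11, 2033; February 8, 2033; March 8, 2033

All dates are Tuesdays, 28, 28, 35 days apart.
Specifically, the 2nd Tuesday of each month.
2nd Tuesday of January 2033: January 11, 2033.
February 2033 — 2nd Tuesday is February 8, 2033.
March 2033 — 2nd Tuesday is March 8, 2033.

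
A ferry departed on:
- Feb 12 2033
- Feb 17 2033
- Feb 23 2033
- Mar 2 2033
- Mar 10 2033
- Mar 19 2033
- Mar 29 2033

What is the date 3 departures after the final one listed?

Gaps: 5, 6, 7, 8, 9, 10 days — each gap is 1 larger than the previous one.
Next gap: 11 days. Mar 29 2033 + 11 days = Apr 9 2033.
Next gap: 12 days. Apr 9 2033 + 12 days = Apr 21 2033.
Next gap: 13 days. Apr 21 2033 + 13 days = May 4 2033.

May 4 2033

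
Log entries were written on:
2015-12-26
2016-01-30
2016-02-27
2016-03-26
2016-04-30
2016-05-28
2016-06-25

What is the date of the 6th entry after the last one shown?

Every date is a Saturday; gaps 35, 28, 28, 35, 28, 28 days.
Each is the last Saturday of its month (at least one falls on the 29th or later, ruling out '4th Saturday').
Last Saturday of July 2016: 2016-07-30.
August 2016 ends with Saturday 2016-08-27.
Last Saturday of September 2016: 2016-09-24.
Last Saturday of October 2016: 2016-10-29.
Last Saturday of November 2016: 2016-11-26.
Last Saturday of December 2016: 2016-12-31.

2016-12-31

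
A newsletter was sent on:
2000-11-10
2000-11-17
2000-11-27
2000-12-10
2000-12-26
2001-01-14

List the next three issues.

Gaps: 7, 10, 13, 16, 19 days — each gap is 3 larger than the previous one.
Next gap: 22 days. 2001-01-14 + 22 days = 2001-02-05.
Next gap: 25 days. 2001-02-05 + 25 days = 2001-03-02.
Next gap: 28 days. 2001-03-02 + 28 days = 2001-03-30.

2001-02-05, 2001-03-02, 2001-03-30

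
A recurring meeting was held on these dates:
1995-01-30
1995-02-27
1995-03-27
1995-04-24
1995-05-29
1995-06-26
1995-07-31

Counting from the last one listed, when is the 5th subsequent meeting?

Every date is a Monday; gaps 28, 28, 28, 35, 28, 35 days.
Each is the last Monday of its month (at least one falls on the 29th or later, ruling out '4th Monday').
August 1995 ends with Monday 1995-08-28.
September 1995 ends with Monday 1995-09-25.
October 1995 ends with Monday 1995-10-30.
November 1995 ends with Monday 1995-11-27.
Last Monday of December 1995: 1995-12-25.

1995-12-25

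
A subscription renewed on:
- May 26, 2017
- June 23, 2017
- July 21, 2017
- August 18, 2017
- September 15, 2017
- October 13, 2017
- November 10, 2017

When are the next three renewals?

Gaps between consecutive events: 28, 28, 28, 28, 28, 28 days — a constant 28-day interval.
November 10, 2017 + 28 days = December 8, 2017.
December 8, 2017 + 28 days = January 5, 2018.
January 5, 2018 + 28 days = February 2, 2018.

December 8, 2017; January 5, 2018; February 2, 2018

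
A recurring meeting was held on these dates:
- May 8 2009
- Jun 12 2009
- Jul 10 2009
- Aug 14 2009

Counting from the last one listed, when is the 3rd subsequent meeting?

Nov 13 2009

All dates are Fridays, 35, 28, 35 days apart.
Specifically, the 2nd Friday of each month.
2nd Friday of September 2009: Sep 11 2009.
2nd Friday of October 2009: Oct 9 2009.
2nd Friday of November 2009: Nov 13 2009.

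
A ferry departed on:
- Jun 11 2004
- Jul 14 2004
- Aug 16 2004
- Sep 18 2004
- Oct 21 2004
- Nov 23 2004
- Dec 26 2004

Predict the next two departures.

The spacing is 33, 33, 33, 33, 33, 33 days — always 33 days.
Dec 26 2004 + 33 days = Jan 28 2005.
Jan 28 2005 + 33 days = Mar 2 2005.

Jan 28 2005, Mar 2 2005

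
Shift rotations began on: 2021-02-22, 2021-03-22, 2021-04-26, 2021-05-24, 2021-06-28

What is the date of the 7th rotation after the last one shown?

These are Mondays at 28- or 35-day spacing (28, 35, 28, 35).
The pattern: 4th Monday of the month.
July 2021 — 4th Monday is 2021-07-26.
4th Monday of August 2021: 2021-08-23.
September 2021 — 4th Monday is 2021-09-27.
4th Monday of October 2021: 2021-10-25.
4th Monday of November 2021: 2021-11-22.
4th Monday of December 2021: 2021-12-27.
4th Monday of January 2022: 2022-01-24.

2022-01-24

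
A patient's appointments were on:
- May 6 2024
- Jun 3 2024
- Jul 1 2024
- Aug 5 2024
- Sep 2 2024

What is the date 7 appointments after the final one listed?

Gaps: 28, 28, 35, 28 days — a mix of 28 and 35. Every date is a Monday.
Each is the 1st Monday of its month.
1st Monday of October 2024: Oct 7 2024.
November 2024 — 1st Monday is Nov 4 2024.
December 2024 — 1st Monday is Dec 2 2024.
January 2025 — 1st Monday is Jan 6 2025.
February 2025 — 1st Monday is Feb 3 2025.
1st Monday of March 2025: Mar 3 2025.
April 2025 — 1st Monday is Apr 7 2025.

Apr 7 2025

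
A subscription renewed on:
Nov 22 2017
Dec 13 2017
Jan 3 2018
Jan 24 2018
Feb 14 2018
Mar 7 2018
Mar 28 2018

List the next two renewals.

Apr 18 2018, May 9 2018

The spacing is 21, 21, 21, 21, 21, 21 days — always 21 days.
Mar 28 2018 + 21 days = Apr 18 2018.
Apr 18 2018 + 21 days = May 9 2018.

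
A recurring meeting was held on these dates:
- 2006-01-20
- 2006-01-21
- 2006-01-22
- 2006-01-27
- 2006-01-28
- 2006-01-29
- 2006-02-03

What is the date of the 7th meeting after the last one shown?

2006-02-18

Every event lands on a Friday or Saturday or Sunday (gaps cycle 1, 1, 5, 1, 1, 5).
So the schedule is: every Friday, Saturday and Sunday.
Next Saturday: 2006-02-04.
The following Sunday is 2006-02-05.
Next Friday: 2006-02-10.
Next Saturday: 2006-02-11.
Next Sunday: 2006-02-12.
The following Friday is 2006-02-17.
Next Saturday: 2006-02-18.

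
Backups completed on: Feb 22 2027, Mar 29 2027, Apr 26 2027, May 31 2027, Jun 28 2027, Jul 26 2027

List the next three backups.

All Mondays; the gaps (35, 28, 35, 28, 28) vary with month length.
This is the last Monday of each month.
August 2027 ends with Monday Aug 30 2027.
Last Monday of September 2027: Sep 27 2027.
Last Monday of October 2027: Oct 25 2027.

Aug 30 2027, Sep 27 2027, Oct 25 2027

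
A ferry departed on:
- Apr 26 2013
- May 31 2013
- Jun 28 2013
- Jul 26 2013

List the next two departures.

Every date is a Friday; gaps 35, 28, 28 days.
Each is the last Friday of its month (at least one falls on the 29th or later, ruling out '4th Friday').
August 2013 ends with Friday Aug 30 2013.
Last Friday of September 2013: Sep 27 2013.

Aug 30 2013, Sep 27 2013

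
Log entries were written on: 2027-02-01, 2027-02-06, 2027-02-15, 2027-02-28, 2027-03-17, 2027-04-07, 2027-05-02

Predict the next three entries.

Intervals are 5, 9, 13, 17, 21, 25 days — an arithmetic progression with common difference 4.
Next gap: 29 days. 2027-05-02 + 29 days = 2027-05-31.
Next gap: 33 days. 2027-05-31 + 33 days = 2027-07-03.
Next gap: 37 days. 2027-07-03 + 37 days = 2027-08-09.

2027-05-31, 2027-07-03, 2027-08-09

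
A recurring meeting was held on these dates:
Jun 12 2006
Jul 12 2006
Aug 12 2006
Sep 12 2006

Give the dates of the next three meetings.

Each date is the 12th; the gaps (30, 31, 31) track the month lengths.
The rule is the 12th of each month.
October 2006: Oct 12 2006.
November 2006: Nov 12 2006.
December 2006: Dec 12 2006.

Oct 12 2006, Nov 12 2006, Dec 12 2006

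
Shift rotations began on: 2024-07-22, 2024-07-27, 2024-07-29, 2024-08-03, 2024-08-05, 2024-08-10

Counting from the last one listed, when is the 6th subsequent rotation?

2024-08-31

Every event lands on a Monday or Saturday (gaps cycle 5, 2, 5, 2, 5).
So the schedule is: every Monday and Saturday.
The following Monday is 2024-08-12.
The following Saturday is 2024-08-17.
Next Monday: 2024-08-19.
The following Saturday is 2024-08-24.
The following Monday is 2024-08-26.
Next Saturday: 2024-08-31.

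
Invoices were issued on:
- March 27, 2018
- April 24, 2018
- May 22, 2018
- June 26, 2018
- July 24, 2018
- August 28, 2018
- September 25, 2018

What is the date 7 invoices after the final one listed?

These are Tuesdays at 28- or 35-day spacing (28, 28, 35, 28, 35, 28).
The pattern: 4th Tuesday of the month.
4th Tuesday of October 2018: October 23, 2018.
4th Tuesday of November 2018: November 27, 2018.
December 2018 — 4th Tuesday is December 25, 2018.
January 2019 — 4th Tuesday is January 22, 2019.
February 2019 — 4th Tuesday is February 26, 2019.
4th Tuesday of March 2019: March 26, 2019.
4th Tuesday of April 2019: April 23, 2019.

April 23, 2019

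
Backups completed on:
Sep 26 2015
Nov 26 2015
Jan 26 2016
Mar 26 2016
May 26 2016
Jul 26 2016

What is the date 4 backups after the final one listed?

Mar 26 2017

Gaps: 61, 61, 60, 61, 61 days — not constant. Every event is on the 26th of the month.
Pattern: the 26th of every 2 months.
September 2016: Sep 26 2016.
Next: November 2016 → Nov 26 2016.
January 2017: Jan 26 2017.
March 2017: Mar 26 2017.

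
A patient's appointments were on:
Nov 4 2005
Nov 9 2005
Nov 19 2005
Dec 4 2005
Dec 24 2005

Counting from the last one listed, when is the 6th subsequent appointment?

Aug 6 2006

Gaps: 5, 10, 15, 20 days — each gap is 5 larger than the previous one.
Next gap: 25 days. Dec 24 2005 + 25 days = Jan 18 2006.
Next gap: 30 days. Jan 18 2006 + 30 days = Feb 17 2006.
Next gap: 35 days. Feb 17 2006 + 35 days = Mar 24 2006.
Next gap: 40 days. Mar 24 2006 + 40 days = May 3 2006.
Next gap: 45 days. May 3 2006 + 45 days = Jun 17 2006.
Next gap: 50 days. Jun 17 2006 + 50 days = Aug 6 2006.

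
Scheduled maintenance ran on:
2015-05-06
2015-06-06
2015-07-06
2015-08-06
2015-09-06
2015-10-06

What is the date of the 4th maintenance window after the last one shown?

2016-02-06

Each date is the 6th; the gaps (31, 30, 31, 31, 30) track the month lengths.
The rule is the 6th of each month.
Next: November 2015 → 2015-11-06.
December 2015: 2015-12-06.
Next: January 2016 → 2016-01-06.
Next: February 2016 → 2016-02-06.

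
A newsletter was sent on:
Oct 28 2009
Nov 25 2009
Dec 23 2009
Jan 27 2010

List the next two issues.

Feb 24 2010, Mar 24 2010

Gaps: 28, 28, 35 days — a mix of 28 and 35. Every date is a Wednesday.
Each is the 4th Wednesday of its month.
4th Wednesday of February 2010: Feb 24 2010.
March 2010 — 4th Wednesday is Mar 24 2010.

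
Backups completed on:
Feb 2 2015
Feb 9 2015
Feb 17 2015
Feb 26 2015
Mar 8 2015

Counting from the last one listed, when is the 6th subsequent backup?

The spacing grows by 1 each time: 7, 8, 9, 10 days.
Next gap: 11 days. Mar 8 2015 + 11 days = Mar 19 2015.
Next gap: 12 days. Mar 19 2015 + 12 days = Mar 31 2015.
Next gap: 13 days. Mar 31 2015 + 13 days = Apr 13 2015.
Next gap: 14 days. Apr 13 2015 + 14 days = Apr 27 2015.
Next gap: 15 days. Apr 27 2015 + 15 days = May 12 2015.
Next gap: 16 days. May 12 2015 + 16 days = May 28 2015.

May 28 2015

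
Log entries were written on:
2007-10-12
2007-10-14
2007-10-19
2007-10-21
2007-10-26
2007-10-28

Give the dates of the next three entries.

Gaps: 2, 5, 2, 5, 2 days — not constant, but cyclic with period 2.
The events fall on every Friday and Sunday.
Next Friday: 2007-11-02.
Next Sunday: 2007-11-04.
The following Friday is 2007-11-09.

2007-11-02, 2007-11-04, 2007-11-09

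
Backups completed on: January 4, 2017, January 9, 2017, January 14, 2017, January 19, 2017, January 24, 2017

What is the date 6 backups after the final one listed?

Gaps between consecutive events: 5, 5, 5, 5 days — a constant 5-day interval.
January 24, 2017 + 5 days = January 29, 2017.
January 29, 2017 + 5 days = February 3, 2017.
February 3, 2017 + 5 days = February 8, 2017.
February 8, 2017 + 5 days = February 13, 2017.
February 13, 2017 + 5 days = February 18, 2017.
February 18, 2017 + 5 days = February 23, 2017.

February 23, 2017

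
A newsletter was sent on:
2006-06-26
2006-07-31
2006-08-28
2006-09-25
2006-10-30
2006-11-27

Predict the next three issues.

2006-12-25, 2007-01-29, 2007-02-26

These are Mondays with 35, 28, 28, 35, 28-day gaps.
Each is the final Monday of its month — 2006-07-31 is past the 28th, so '4th Monday' doesn't fit.
Last Monday of December 2006: 2006-12-25.
January 2007 ends with Monday 2007-01-29.
Last Monday of February 2007: 2007-02-26.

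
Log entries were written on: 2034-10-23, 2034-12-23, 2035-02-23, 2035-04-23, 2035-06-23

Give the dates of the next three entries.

2035-08-23, 2035-10-23, 2035-12-23

Gaps: 61, 62, 59, 61 days — not constant. Every event is on the 23rd of the month.
Pattern: the 23rd of every 2 months.
Next: August 2035 → 2035-08-23.
Next: October 2035 → 2035-10-23.
December 2035: 2035-12-23.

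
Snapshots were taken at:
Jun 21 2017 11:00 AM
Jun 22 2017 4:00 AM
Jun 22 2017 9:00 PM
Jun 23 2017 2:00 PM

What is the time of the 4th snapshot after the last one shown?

Jun 26 2017 10:00 AM

Spacing: 17, 17, 17 h — constant 17 h.
Jun 23 2017 2:00 PM + 17 h = Jun 24 2017 7:00 AM.
Jun 24 2017 7:00 AM + 17 h = Jun 25 2017 12:00 AM.
Jun 25 2017 12:00 AM + 17 h = Jun 25 2017 5:00 PM.
Jun 25 2017 5:00 PM + 17 h = Jun 26 2017 10:00 AM.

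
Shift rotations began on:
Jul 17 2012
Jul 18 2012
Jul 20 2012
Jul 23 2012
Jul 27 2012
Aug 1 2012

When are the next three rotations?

Intervals are 1, 2, 3, 4, 5 days — an arithmetic progression with common difference 1.
Next gap: 6 days. Aug 1 2012 + 6 days = Aug 7 2012.
Next gap: 7 days. Aug 7 2012 + 7 days = Aug 14 2012.
Next gap: 8 days. Aug 14 2012 + 8 days = Aug 22 2012.

Aug 7 2012, Aug 14 2012, Aug 22 2012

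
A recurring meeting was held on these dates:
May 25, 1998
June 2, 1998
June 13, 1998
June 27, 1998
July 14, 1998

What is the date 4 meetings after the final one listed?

October 20, 1998

The spacing grows by 3 each time: 8, 11, 14, 17 days.
Next gap: 20 days. July 14, 1998 + 20 days = August 3, 1998.
Next gap: 23 days. August 3, 1998 + 23 days = August 26, 1998.
Next gap: 26 days. August 26, 1998 + 26 days = September 21, 1998.
Next gap: 29 days. September 21, 1998 + 29 days = October 20, 1998.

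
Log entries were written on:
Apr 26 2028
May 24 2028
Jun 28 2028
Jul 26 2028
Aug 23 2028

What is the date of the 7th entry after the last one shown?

All dates are Wednesdays, 28, 35, 28, 28 days apart.
Specifically, the 4th Wednesday of each month.
4th Wednesday of September 2028: Sep 27 2028.
4th Wednesday of October 2028: Oct 25 2028.
4th Wednesday of November 2028: Nov 22 2028.
December 2028 — 4th Wednesday is Dec 27 2028.
4th Wednesday of January 2029: Jan 24 2029.
February 2029 — 4th Wednesday is Feb 28 2029.
4th Wednesday of March 2029: Mar 28 2029.

Mar 28 2029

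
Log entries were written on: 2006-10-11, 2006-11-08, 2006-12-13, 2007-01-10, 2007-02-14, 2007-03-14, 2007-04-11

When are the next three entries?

These are Wednesdays at 28- or 35-day spacing (28, 35, 28, 35, 28, 28).
The pattern: 2nd Wednesday of the month.
May 2007 — 2nd Wednesday is 2007-05-09.
June 2007 — 2nd Wednesday is 2007-06-13.
July 2007 — 2nd Wednesday is 2007-07-11.

2007-05-09, 2007-06-13, 2007-07-11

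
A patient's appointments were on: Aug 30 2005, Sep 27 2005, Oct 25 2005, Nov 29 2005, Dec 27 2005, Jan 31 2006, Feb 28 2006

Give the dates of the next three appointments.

Mar 28 2006, Apr 25 2006, May 30 2006

Every date is a Tuesday; gaps 28, 28, 35, 28, 35, 28 days.
Each is the last Tuesday of its month (at least one falls on the 29th or later, ruling out '4th Tuesday').
March 2006 ends with Tuesday Mar 28 2006.
April 2006 ends with Tuesday Apr 25 2006.
May 2006 ends with Tuesday May 30 2006.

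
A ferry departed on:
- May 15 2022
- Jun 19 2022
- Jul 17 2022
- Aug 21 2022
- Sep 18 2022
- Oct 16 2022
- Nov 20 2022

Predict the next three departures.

These are Sundays at 28- or 35-day spacing (35, 28, 35, 28, 28, 35).
The pattern: 3rd Sunday of the month.
3rd Sunday of December 2022: Dec 18 2022.
3rd Sunday of January 2023: Jan 15 2023.
February 2023 — 3rd Sunday is Feb 19 2023.

Dec 18 2022, Jan 15 2023, Feb 19 2023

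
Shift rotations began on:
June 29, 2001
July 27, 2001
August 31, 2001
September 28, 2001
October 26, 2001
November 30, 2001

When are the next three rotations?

December 28, 2001; January 25, 2002; February 22, 2002

All Fridays; the gaps (28, 35, 28, 28, 35) vary with month length.
This is the last Friday of each month.
December 2001 ends with Friday December 28, 2001.
Last Friday of January 2002: January 25, 2002.
February 2002 ends with Friday February 22, 2002.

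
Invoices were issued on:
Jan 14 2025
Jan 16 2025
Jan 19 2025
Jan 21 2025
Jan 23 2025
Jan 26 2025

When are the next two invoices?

Gaps: 2, 3, 2, 2, 3 days — not constant, but cyclic with period 3.
The events fall on every Tuesday, Thursday and Sunday.
The following Tuesday is Jan 28 2025.
The following Thursday is Jan 30 2025.

Jan 28 2025, Jan 30 2025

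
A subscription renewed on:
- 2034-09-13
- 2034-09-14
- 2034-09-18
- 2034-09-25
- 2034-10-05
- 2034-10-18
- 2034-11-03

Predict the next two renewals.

The spacing grows by 3 each time: 1, 4, 7, 10, 13, 16 days.
Next gap: 19 days. 2034-11-03 + 19 days = 2034-11-22.
Next gap: 22 days. 2034-11-22 + 22 days = 2034-12-14.

2034-11-22, 2034-12-14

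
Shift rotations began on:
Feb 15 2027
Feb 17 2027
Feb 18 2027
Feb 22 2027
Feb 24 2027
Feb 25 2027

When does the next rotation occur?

Mar 1 2027

Every event lands on a Monday or Wednesday or Thursday (gaps cycle 2, 1, 4, 2, 1).
So the schedule is: every Monday, Wednesday and Thursday.
The following Monday is Mar 1 2027.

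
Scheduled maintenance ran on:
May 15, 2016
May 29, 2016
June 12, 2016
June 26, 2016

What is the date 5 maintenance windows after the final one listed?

The spacing is 14, 14, 14 days — always 14 days.
June 26, 2016 + 14 days = July 10, 2016.
July 10, 2016 + 14 days = July 24, 2016.
July 24, 2016 + 14 days = August 7, 2016.
August 7, 2016 + 14 days = August 21, 2016.
August 21, 2016 + 14 days = September 4, 2016.

September 4, 2016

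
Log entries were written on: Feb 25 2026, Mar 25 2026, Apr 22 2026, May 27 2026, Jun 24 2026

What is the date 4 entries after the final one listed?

All dates are Wednesdays, 28, 28, 35, 28 days apart.
Specifically, the 4th Wednesday of each month.
July 2026 — 4th Wednesday is Jul 22 2026.
August 2026 — 4th Wednesday is Aug 26 2026.
September 2026 — 4th Wednesday is Sep 23 2026.
4th Wednesday of October 2026: Oct 28 2026.

Oct 28 2026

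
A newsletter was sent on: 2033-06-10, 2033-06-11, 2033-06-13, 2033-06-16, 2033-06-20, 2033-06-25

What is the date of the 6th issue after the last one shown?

2033-08-15

Gaps: 1, 2, 3, 4, 5 days — each gap is 1 larger than the previous one.
Next gap: 6 days. 2033-06-25 + 6 days = 2033-07-01.
Next gap: 7 days. 2033-07-01 + 7 days = 2033-07-08.
Next gap: 8 days. 2033-07-08 + 8 days = 2033-07-16.
Next gap: 9 days. 2033-07-16 + 9 days = 2033-07-25.
Next gap: 10 days. 2033-07-25 + 10 days = 2033-08-04.
Next gap: 11 days. 2033-08-04 + 11 days = 2033-08-15.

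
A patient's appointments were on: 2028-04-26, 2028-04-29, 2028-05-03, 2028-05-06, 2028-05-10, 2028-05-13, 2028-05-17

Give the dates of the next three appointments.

Every event lands on a Wednesday or Saturday (gaps cycle 3, 4, 3, 4, 3, 4).
So the schedule is: every Wednesday and Saturday.
Next Saturday: 2028-05-20.
Next Wednesday: 2028-05-24.
Next Saturday: 2028-05-27.

2028-05-20, 2028-05-24, 2028-05-27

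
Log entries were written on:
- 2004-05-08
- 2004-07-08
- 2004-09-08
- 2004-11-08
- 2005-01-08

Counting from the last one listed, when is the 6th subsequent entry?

2006-01-08

The day-of-month is always 8 (61, 62, 61, 61 days between events).
So this recurs on the 8th of every 2 months.
March 2005: 2005-03-08.
May 2005: 2005-05-08.
Next: July 2005 → 2005-07-08.
September 2005: 2005-09-08.
Next: November 2005 → 2005-11-08.
Next: January 2006 → 2006-01-08.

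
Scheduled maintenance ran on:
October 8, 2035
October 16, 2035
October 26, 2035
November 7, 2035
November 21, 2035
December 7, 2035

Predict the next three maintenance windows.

Gaps: 8, 10, 12, 14, 16 days — each gap is 2 larger than the previous one.
Next gap: 18 days. December 7, 2035 + 18 days = December 25, 2035.
Next gap: 20 days. December 25, 2035 + 20 days = January 14, 2036.
Next gap: 22 days. January 14, 2036 + 22 days = February 5, 2036.

December 25, 2035; January 14, 2036; February 5, 2036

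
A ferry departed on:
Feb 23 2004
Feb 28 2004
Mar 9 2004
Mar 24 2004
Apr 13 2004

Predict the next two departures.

Gaps: 5, 10, 15, 20 days — each gap is 5 larger than the previous one.
Next gap: 25 days. Apr 13 2004 + 25 days = May 8 2004.
Next gap: 30 days. May 8 2004 + 30 days = Jun 7 2004.

May 8 2004, Jun 7 2004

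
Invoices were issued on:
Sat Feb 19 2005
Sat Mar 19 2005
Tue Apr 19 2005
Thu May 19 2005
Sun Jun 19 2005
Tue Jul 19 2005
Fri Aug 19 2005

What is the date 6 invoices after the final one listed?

Sun Feb 19 2006

Gaps: 28, 31, 30, 31, 30, 31 days — not constant. Every event is on the 19th of the month.
Pattern: the 19th of each month.
Next: September 2005 → Mon Sep 19 2005.
October 2005: Wed Oct 19 2005.
Next: November 2005 → Sat Nov 19 2005.
Next: December 2005 → Mon Dec 19 2005.
January 2006: Thu Jan 19 2006.
February 2006: Sun Feb 19 2006.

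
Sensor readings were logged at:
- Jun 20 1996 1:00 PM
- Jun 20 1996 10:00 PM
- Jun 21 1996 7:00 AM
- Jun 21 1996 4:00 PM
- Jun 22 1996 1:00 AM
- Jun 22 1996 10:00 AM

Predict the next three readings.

Gaps: 9, 9, 9, 9, 9 hours — each event is 9 hours after the previous one.
Jun 22 1996 10:00 AM + 9 h = Jun 22 1996 7:00 PM.
Jun 22 1996 7:00 PM + 9 h = Jun 23 1996 4:00 AM.
Jun 23 1996 4:00 AM + 9 h = Jun 23 1996 1:00 PM.

Jun 22 1996 7:00 PM, Jun 23 1996 4:00 AM, Jun 23 1996 1:00 PM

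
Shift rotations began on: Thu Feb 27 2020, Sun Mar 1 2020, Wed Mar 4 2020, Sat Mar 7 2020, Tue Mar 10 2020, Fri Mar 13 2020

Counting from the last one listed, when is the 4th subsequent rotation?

Wed Mar 25 2020

The spacing is 3, 3, 3, 3, 3 days — always 3 days.
Fri Mar 13 2020 + 3 days = Mon Mar 16 2020.
Mon Mar 16 2020 + 3 days = Thu Mar 19 2020.
Thu Mar 19 2020 + 3 days = Sun Mar 22 2020.
Sun Mar 22 2020 + 3 days = Wed Mar 25 2020.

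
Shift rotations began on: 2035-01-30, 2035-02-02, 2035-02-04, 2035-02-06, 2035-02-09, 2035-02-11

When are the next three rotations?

2035-02-13, 2035-02-16, 2035-02-18

Every event lands on a Tuesday or Friday or Sunday (gaps cycle 3, 2, 2, 3, 2).
So the schedule is: every Tuesday, Friday and Sunday.
The following Tuesday is 2035-02-13.
Next Friday: 2035-02-16.
Next Sunday: 2035-02-18.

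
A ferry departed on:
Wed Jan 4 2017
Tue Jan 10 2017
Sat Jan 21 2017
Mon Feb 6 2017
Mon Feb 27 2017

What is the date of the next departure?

The spacing grows by 5 each time: 6, 11, 16, 21 days.
Next gap: 26 days. Mon Feb 27 2017 + 26 days = Sat Mar 25 2017.

Sat Mar 25 2017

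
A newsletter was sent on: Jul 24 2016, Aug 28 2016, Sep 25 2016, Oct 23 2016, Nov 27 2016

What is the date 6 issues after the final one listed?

Gaps: 35, 28, 28, 35 days — a mix of 28 and 35. Every date is a Sunday.
Each is the 4th Sunday of its month.
4th Sunday of December 2016: Dec 25 2016.
4th Sunday of January 2017: Jan 22 2017.
4th Sunday of February 2017: Feb 26 2017.
4th Sunday of March 2017: Mar 26 2017.
4th Sunday of April 2017: Apr 23 2017.
May 2017 — 4th Sunday is May 28 2017.

May 28 2017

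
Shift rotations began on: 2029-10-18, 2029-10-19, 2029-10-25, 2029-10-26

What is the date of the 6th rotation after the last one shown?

2029-11-16

The gap pattern 1, 6, 1 repeats every 2 events.
These are the Thursdays and Fridays of each week.
Next Thursday: 2029-11-01.
Next Friday: 2029-11-02.
The following Thursday is 2029-11-08.
The following Friday is 2029-11-09.
The following Thursday is 2029-11-15.
Next Friday: 2029-11-16.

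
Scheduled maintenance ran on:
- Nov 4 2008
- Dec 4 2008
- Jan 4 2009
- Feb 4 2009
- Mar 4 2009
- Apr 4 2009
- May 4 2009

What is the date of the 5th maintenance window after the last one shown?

Oct 4 2009

Gaps: 30, 31, 31, 28, 31, 30 days — not constant. Every event is on the 4th of the month.
Pattern: the 4th of each month.
Next: June 2009 → Jun 4 2009.
Next: July 2009 → Jul 4 2009.
August 2009: Aug 4 2009.
Next: September 2009 → Sep 4 2009.
Next: October 2009 → Oct 4 2009.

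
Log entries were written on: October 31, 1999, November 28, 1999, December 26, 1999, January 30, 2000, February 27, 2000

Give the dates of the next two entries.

These are Sundays with 28, 28, 35, 28-day gaps.
Each is the final Sunday of its month — October 31, 1999 is past the 28th, so '4th Sunday' doesn't fit.
March 2000 ends with Sunday March 26, 2000.
Last Sunday of April 2000: April 30, 2000.

March 26, 2000; April 30, 2000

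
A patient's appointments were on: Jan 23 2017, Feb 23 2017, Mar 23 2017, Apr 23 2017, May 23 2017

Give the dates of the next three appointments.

Jun 23 2017, Jul 23 2017, Aug 23 2017

Gaps: 31, 28, 31, 30 days — not constant. Every event is on the 23rd of the month.
Pattern: the 23rd of each month.
June 2017: Jun 23 2017.
July 2017: Jul 23 2017.
August 2017: Aug 23 2017.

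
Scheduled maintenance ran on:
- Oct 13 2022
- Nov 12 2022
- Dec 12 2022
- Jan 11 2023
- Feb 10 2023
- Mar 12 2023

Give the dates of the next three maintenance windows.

Apr 11 2023, May 11 2023, Jun 10 2023

Every event comes 30 days after the last (30, 30, 30, 30, 30).
Mar 12 2023 + 30 days = Apr 11 2023.
Apr 11 2023 + 30 days = May 11 2023.
May 11 2023 + 30 days = Jun 10 2023.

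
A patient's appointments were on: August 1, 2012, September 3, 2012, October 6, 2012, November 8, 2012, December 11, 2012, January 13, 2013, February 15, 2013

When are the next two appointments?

Every event comes 33 days after the last (33, 33, 33, 33, 33, 33).
February 15, 2013 + 33 days = March 20, 2013.
March 20, 2013 + 33 days = April 22, 2013.

March 20, 2013; April 22, 2013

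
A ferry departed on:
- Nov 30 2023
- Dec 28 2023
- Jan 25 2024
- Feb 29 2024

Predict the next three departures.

These are Thursdays with 28, 28, 35-day gaps.
Each is the final Thursday of its month — Nov 30 2023 is past the 28th, so '4th Thursday' doesn't fit.
Last Thursday of March 2024: Mar 28 2024.
Last Thursday of April 2024: Apr 25 2024.
Last Thursday of May 2024: May 30 2024.

Mar 28 2024, Apr 25 2024, May 30 2024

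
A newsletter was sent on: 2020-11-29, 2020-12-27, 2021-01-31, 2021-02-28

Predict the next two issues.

2021-03-28, 2021-04-25

Every date is a Sunday; gaps 28, 35, 28 days.
Each is the last Sunday of its month (at least one falls on the 29th or later, ruling out '4th Sunday').
March 2021 ends with Sunday 2021-03-28.
Last Sunday of April 2021: 2021-04-25.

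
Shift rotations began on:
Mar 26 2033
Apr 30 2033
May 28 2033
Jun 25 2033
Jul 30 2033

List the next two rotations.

Aug 27 2033, Sep 24 2033

These are Saturdays with 35, 28, 28, 35-day gaps.
Each is the final Saturday of its month — Apr 30 2033 is past the 28th, so '4th Saturday' doesn't fit.
Last Saturday of August 2033: Aug 27 2033.
Last Saturday of September 2033: Sep 24 2033.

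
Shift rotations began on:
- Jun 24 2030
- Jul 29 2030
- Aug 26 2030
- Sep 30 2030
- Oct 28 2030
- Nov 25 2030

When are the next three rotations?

Dec 30 2030, Jan 27 2031, Feb 24 2031

These are Mondays with 35, 28, 35, 28, 28-day gaps.
Each is the final Monday of its month — Jul 29 2030 is past the 28th, so '4th Monday' doesn't fit.
Last Monday of December 2030: Dec 30 2030.
Last Monday of January 2031: Jan 27 2031.
February 2031 ends with Monday Feb 24 2031.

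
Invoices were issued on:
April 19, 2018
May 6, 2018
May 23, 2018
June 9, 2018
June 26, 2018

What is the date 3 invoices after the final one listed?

August 16, 2018

Gaps between consecutive events: 17, 17, 17, 17 days — a constant 17-day interval.
June 26, 2018 + 17 days = July 13, 2018.
July 13, 2018 + 17 days = July 30, 2018.
July 30, 2018 + 17 days = August 16, 2018.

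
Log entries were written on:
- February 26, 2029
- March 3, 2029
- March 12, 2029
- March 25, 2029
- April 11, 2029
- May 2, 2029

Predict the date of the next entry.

The spacing grows by 4 each time: 5, 9, 13, 17, 21 days.
Next gap: 25 days. May 2, 2029 + 25 days = May 27, 2029.

May 27, 2029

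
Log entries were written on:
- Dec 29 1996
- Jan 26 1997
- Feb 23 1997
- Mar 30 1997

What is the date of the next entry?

These are Sundays with 28, 28, 35-day gaps.
Each is the final Sunday of its month — Dec 29 1996 is past the 28th, so '4th Sunday' doesn't fit.
April 1997 ends with Sunday Apr 27 1997.

Apr 27 1997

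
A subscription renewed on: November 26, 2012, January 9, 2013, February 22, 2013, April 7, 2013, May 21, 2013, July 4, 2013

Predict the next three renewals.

Every event comes 44 days after the last (44, 44, 44, 44, 44).
July 4, 2013 + 44 days = August 17, 2013.
August 17, 2013 + 44 days = September 30, 2013.
September 30, 2013 + 44 days = November 13, 2013.

August 17, 2013; September 30, 2013; November 13, 2013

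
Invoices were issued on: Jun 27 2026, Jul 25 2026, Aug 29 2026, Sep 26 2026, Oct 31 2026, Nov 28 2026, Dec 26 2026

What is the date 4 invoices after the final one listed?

All Saturdays; the gaps (28, 35, 28, 35, 28, 28) vary with month length.
This is the last Saturday of each month.
Last Saturday of January 2027: Jan 30 2027.
Last Saturday of February 2027: Feb 27 2027.
March 2027 ends with Saturday Mar 27 2027.
Last Saturday of April 2027: Apr 24 2027.

Apr 24 2027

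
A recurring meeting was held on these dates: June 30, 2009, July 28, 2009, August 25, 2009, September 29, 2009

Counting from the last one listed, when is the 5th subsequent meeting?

February 23, 2010

All Tuesdays; the gaps (28, 28, 35) vary with month length.
This is the last Tuesday of each month.
October 2009 ends with Tuesday October 27, 2009.
November 2009 ends with Tuesday November 24, 2009.
December 2009 ends with Tuesday December 29, 2009.
January 2010 ends with Tuesday January 26, 2010.
February 2010 ends with Tuesday February 23, 2010.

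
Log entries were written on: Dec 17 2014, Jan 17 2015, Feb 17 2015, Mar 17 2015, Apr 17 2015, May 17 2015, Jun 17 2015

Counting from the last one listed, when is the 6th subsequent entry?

Each date is the 17th; the gaps (31, 31, 28, 31, 30, 31) track the month lengths.
The rule is the 17th of each month.
July 2015: Jul 17 2015.
Next: August 2015 → Aug 17 2015.
September 2015: Sep 17 2015.
Next: October 2015 → Oct 17 2015.
November 2015: Nov 17 2015.
Next: December 2015 → Dec 17 2015.

Dec 17 2015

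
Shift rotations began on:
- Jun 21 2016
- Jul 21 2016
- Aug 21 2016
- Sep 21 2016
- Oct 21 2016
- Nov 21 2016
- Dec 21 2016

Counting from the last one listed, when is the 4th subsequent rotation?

Apr 21 2017

Each date is the 21st; the gaps (30, 31, 31, 30, 31, 30) track the month lengths.
The rule is the 21st of each month.
Next: January 2017 → Jan 21 2017.
Next: February 2017 → Feb 21 2017.
March 2017: Mar 21 2017.
Next: April 2017 → Apr 21 2017.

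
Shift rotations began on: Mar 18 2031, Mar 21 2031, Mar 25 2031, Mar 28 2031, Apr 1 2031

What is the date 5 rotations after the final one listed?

Apr 18 2031

The gap pattern 3, 4, 3, 4 repeats every 2 events.
These are the Tuesdays and Fridays of each week.
Next Friday: Apr 4 2031.
The following Tuesday is Apr 8 2031.
Next Friday: Apr 11 2031.
The following Tuesday is Apr 15 2031.
Next Friday: Apr 18 2031.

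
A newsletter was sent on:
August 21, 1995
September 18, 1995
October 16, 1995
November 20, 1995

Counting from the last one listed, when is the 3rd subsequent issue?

February 19, 1996

These are Mondays at 28- or 35-day spacing (28, 28, 35).
The pattern: 3rd Monday of the month.
3rd Monday of December 1995: December 18, 1995.
3rd Monday of January 1996: January 15, 1996.
3rd Monday of February 1996: February 19, 1996.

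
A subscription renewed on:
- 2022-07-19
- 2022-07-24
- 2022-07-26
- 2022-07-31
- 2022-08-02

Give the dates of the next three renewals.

2022-08-07, 2022-08-09, 2022-08-14

Every event lands on a Tuesday or Sunday (gaps cycle 5, 2, 5, 2).
So the schedule is: every Tuesday and Sunday.
The following Sunday is 2022-08-07.
The following Tuesday is 2022-08-09.
The following Sunday is 2022-08-14.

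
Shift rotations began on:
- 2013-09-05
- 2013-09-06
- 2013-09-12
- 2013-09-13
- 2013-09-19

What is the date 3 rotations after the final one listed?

Gaps: 1, 6, 1, 6 days — not constant, but cyclic with period 2.
The events fall on every Thursday and Friday.
Next Friday: 2013-09-20.
Next Thursday: 2013-09-26.
The following Friday is 2013-09-27.

2013-09-27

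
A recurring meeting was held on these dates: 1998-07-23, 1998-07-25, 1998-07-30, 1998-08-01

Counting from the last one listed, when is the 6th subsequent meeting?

The gap pattern 2, 5, 2 repeats every 2 events.
These are the Thursdays and Saturdays of each week.
The following Thursday is 1998-08-06.
The following Saturday is 1998-08-08.
Next Thursday: 1998-08-13.
The following Saturday is 1998-08-15.
The following Thursday is 1998-08-20.
The following Saturday is 1998-08-22.

1998-08-22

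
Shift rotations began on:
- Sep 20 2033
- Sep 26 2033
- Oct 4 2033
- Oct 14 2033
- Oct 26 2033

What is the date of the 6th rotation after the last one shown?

Intervals are 6, 8, 10, 12 days — an arithmetic progression with common difference 2.
Next gap: 14 days. Oct 26 2033 + 14 days = Nov 9 2033.
Next gap: 16 days. Nov 9 2033 + 16 days = Nov 25 2033.
Next gap: 18 days. Nov 25 2033 + 18 days = Dec 13 2033.
Next gap: 20 days. Dec 13 2033 + 20 days = Jan 2 2034.
Next gap: 22 days. Jan 2 2034 + 22 days = Jan 24 2034.
Next gap: 24 days. Jan 24 2034 + 24 days = Feb 17 2034.

Feb 17 2034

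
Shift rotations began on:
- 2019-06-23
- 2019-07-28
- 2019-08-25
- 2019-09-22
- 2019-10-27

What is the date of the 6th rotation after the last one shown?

All dates are Sundays, 35, 28, 28, 35 days apart.
Specifically, the 4th Sunday of each month.
4th Sunday of November 2019: 2019-11-24.
December 2019 — 4th Sunday is 2019-12-22.
January 2020 — 4th Sunday is 2020-01-26.
February 2020 — 4th Sunday is 2020-02-23.
4th Sunday of March 2020: 2020-03-22.
4th Sunday of April 2020: 2020-04-26.

2020-04-26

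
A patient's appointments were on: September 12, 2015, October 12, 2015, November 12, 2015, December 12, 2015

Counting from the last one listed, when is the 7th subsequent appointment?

The day-of-month is always 12 (30, 31, 30 days between events).
So this recurs on the 12th of each month.
January 2016: January 12, 2016.
February 2016: February 12, 2016.
March 2016: March 12, 2016.
Next: April 2016 → April 12, 2016.
Next: May 2016 → May 12, 2016.
Next: June 2016 → June 12, 2016.
July 2016: July 12, 2016.

July 12, 2016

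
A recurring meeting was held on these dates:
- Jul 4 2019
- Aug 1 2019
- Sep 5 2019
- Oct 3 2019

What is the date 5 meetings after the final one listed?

All dates are Thursdays, 28, 35, 28 days apart.
Specifically, the 1st Thursday of each month.
November 2019 — 1st Thursday is Nov 7 2019.
December 2019 — 1st Thursday is Dec 5 2019.
1st Thursday of January 2020: Jan 2 2020.
February 2020 — 1st Thursday is Feb 6 2020.
1st Thursday of March 2020: Mar 5 2020.

Mar 5 2020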